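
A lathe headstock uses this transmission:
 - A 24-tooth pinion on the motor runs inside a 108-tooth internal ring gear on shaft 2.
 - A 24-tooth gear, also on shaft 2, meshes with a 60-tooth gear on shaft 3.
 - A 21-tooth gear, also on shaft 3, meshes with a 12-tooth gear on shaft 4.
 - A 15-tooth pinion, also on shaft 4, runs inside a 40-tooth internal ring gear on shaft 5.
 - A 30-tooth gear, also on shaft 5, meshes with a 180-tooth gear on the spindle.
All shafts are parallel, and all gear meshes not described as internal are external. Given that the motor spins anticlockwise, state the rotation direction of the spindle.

clockwise

the motor → shaft 2: internal mesh, same direction → CCW.
shaft 2 → shaft 3: external mesh, 1 reversal → CW.
shaft 3 → shaft 4: external mesh, 1 reversal → CCW.
shaft 4 → shaft 5: internal mesh, same direction → CCW.
shaft 5 → the spindle: external mesh, 1 reversal → CW.
3 reversals in total — an odd number — so the spindle turns opposite to the motor.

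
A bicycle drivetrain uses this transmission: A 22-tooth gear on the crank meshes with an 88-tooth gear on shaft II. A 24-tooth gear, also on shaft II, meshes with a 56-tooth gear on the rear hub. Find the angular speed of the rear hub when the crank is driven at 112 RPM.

12 RPM

Gear mesh: ratio = 88/22 = 4, so shaft II turns at 112 / 4 = 28 RPM.
Gear mesh: ratio = 56/24 = 2.3333, so the rear hub turns at 28 / 2.3333 = 12 RPM.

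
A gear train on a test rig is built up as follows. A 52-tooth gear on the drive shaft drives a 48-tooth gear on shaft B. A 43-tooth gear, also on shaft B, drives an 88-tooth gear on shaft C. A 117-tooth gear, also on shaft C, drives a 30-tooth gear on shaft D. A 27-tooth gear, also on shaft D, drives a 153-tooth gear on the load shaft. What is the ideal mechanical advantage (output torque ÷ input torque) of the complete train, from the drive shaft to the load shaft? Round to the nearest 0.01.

Each stage contributes driven/driver: gear mesh 48/52 = 0.92308, gear mesh 88/43 = 2.0465, gear mesh 30/117 = 0.25641, gear mesh 153/27 = 5.6667.
Overall: 0.92308 × 2.0465 × 0.25641 × 5.6667 = 2.7448.

2.74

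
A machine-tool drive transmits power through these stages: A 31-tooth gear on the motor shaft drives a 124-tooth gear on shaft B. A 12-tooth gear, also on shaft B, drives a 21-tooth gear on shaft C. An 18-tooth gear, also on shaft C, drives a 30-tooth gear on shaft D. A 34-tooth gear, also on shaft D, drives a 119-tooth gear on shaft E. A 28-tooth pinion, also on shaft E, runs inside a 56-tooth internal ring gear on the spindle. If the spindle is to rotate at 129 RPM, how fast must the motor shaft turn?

10535 RPM

Overall ratio R = 4 × 1.75 × 1.6667 × 3.5 × 2 = 81.667.
Required input speed = output speed × R = 129 × 81.667 = 10535 RPM.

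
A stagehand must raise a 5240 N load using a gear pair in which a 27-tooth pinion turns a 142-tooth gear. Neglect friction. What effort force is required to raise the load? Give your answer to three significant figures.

Gear pair MA = 142/27 = 5.2593.
Effort = load / MA = 5240 / 5.2593 = 996.34 N.

996 N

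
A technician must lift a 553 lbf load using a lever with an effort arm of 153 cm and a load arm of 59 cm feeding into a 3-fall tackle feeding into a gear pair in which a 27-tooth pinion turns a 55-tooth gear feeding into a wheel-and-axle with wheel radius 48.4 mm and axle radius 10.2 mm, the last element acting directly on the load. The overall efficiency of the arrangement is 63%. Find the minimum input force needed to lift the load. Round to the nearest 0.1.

11.7 lbf

Lever MA = effort arm / load arm = 153/59 = 2.5932.
Block-and-tackle MA = number of supporting rope parts = 3.
Gear pair MA = 55/27 = 2.037.
Wheel-and-axle MA = R/r = 48.4/10.2 = 4.7451.
Combined ideal MA = 2.5932 × 3 × 2.037 × 4.7451 = 75.198.
Actual MA = 75.198 × 0.63 = 47.375.
Effort = load / actual MA = 553 / 47.375 = 11.673 lbf.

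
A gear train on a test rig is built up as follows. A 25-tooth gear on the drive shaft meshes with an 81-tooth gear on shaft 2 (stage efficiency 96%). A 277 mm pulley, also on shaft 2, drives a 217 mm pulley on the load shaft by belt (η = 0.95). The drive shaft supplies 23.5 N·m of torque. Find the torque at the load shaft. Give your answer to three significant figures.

54.4 N·m

gear mesh 81/25 = 3.24 → τ = 23.5·3.24·0.96 = 73.094 N·m
belt 217/277 = 0.78339 → τ = 73.094·0.78339·0.95 = 54.399 N·m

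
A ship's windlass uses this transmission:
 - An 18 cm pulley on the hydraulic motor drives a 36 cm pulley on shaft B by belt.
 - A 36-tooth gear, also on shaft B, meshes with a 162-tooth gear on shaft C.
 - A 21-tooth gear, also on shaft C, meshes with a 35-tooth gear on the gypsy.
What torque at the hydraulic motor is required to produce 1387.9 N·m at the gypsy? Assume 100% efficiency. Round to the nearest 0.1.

92.5 N·m

Overall ratio R = 2 × 4.5 × 1.6667 = 15.
Input torque = output torque / R = 1387.9 / 15 = 92.527 N·m.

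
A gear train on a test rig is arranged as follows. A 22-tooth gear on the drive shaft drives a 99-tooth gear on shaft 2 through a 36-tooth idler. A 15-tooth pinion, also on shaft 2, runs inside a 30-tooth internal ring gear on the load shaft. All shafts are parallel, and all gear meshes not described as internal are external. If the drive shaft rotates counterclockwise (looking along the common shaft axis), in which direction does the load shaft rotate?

the drive shaft → shaft 2: driver → idler → driven is 2 external meshes, 2 reversals → CCW.
shaft 2 → the load shaft: internal mesh, same direction → CCW.
2 reversals in total — an even number — so the load shaft turns the same way as the drive shaft.

counterclockwise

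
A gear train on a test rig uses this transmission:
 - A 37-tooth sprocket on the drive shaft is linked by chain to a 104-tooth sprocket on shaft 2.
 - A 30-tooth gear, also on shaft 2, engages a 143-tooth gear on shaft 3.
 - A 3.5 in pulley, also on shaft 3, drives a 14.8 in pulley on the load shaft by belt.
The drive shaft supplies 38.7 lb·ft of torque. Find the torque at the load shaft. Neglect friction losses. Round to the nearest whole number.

Chain: ratio = 104/37 = 2.8108; torque at shaft 2 = 38.7 × 2.8108 = 108.78 lb·ft.
Gear mesh: ratio = 143/30 = 4.7667; torque at shaft 3 = 108.78 × 4.7667 = 518.51 lb·ft.
Belt: ratio = 14.8/3.5 = 4.2286; torque at the load shaft = 518.51 × 4.2286 = 2192.6 lb·ft.

2193 lb·ft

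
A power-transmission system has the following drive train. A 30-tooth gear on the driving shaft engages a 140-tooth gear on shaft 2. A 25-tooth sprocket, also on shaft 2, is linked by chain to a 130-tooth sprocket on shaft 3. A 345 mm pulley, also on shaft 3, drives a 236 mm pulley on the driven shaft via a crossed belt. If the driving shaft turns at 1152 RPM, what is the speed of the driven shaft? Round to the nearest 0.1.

69.4 RPM

Gear mesh: ratio = 140/30 = 4.6667, so shaft 2 turns at 1152 / 4.6667 = 246.86 RPM.
Chain: ratio = 130/25 = 5.2, so shaft 3 turns at 246.86 / 5.2 = 47.473 RPM.
Belt: ratio = 236/345 = 0.68406, so the driven shaft turns at 47.473 / 0.68406 = 69.398 RPM.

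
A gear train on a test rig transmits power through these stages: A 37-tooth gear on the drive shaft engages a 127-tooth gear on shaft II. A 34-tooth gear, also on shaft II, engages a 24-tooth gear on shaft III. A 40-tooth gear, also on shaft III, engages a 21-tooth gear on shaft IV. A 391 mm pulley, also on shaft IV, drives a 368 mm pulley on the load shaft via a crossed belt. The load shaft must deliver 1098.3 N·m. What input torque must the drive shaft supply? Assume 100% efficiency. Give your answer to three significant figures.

Overall ratio R = 3.4324 × 0.70588 × 0.525 × 0.94118 = 1.1972.
Input torque = output torque / R = 1098.3 / 1.1972 = 917.39 N·m.

917 N·m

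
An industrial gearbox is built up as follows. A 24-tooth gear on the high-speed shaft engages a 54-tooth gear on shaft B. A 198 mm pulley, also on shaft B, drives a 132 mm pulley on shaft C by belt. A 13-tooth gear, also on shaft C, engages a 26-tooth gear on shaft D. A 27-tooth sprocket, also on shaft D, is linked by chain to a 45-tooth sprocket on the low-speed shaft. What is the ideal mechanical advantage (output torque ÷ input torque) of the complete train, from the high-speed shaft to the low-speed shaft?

5

Each stage contributes driven/driver: gear mesh 54/24 = 2.25, belt 132/198 = 0.66667, gear mesh 26/13 = 2, chain 45/27 = 1.6667.
Overall: 2.25 × 0.66667 × 2 × 1.6667 = 5.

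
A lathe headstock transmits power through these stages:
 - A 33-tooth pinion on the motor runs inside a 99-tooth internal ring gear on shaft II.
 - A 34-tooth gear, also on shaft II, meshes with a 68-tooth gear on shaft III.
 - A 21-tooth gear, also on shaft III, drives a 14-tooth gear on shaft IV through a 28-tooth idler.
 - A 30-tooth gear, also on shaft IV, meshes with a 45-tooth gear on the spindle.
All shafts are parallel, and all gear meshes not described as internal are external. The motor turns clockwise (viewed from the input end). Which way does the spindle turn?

the motor → shaft II: internal mesh, same direction → CW.
shaft II → shaft III: external mesh, 1 reversal → CCW.
shaft III → shaft IV: driver → idler → driven is 2 external meshes, 2 reversals → CCW.
shaft IV → the spindle: external mesh, 1 reversal → CW.
4 reversals in total — an even number — so the spindle turns the same way as the motor.

clockwise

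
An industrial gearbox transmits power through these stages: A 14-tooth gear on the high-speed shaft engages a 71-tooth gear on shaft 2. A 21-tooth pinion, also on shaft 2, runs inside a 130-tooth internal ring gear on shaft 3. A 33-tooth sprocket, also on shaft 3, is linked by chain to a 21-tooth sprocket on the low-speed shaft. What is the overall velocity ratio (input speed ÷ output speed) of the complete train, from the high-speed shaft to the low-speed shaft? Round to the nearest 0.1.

Each stage contributes driven/driver: gear mesh 71/14 = 5.0714, internal gear 130/21 = 6.1905, chain 21/33 = 0.63636.
Overall: 5.0714 × 6.1905 × 0.63636 = 19.978.

20.0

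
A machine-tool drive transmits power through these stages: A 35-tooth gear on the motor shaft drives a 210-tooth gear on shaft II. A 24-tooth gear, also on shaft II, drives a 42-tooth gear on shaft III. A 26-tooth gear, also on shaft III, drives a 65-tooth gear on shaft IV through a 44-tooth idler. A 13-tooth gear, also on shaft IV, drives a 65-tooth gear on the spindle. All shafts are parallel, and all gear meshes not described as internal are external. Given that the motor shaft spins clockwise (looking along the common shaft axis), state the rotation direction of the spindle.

the motor shaft → shaft II: external mesh, 1 reversal → CCW.
shaft II → shaft III: external mesh, 1 reversal → CW.
shaft III → shaft IV: driver → idler → driven is 2 external meshes, 2 reversals → CW.
shaft IV → the spindle: external mesh, 1 reversal → CCW.
5 reversals in total — an odd number — so the spindle turns opposite to the motor shaft.

counterclockwise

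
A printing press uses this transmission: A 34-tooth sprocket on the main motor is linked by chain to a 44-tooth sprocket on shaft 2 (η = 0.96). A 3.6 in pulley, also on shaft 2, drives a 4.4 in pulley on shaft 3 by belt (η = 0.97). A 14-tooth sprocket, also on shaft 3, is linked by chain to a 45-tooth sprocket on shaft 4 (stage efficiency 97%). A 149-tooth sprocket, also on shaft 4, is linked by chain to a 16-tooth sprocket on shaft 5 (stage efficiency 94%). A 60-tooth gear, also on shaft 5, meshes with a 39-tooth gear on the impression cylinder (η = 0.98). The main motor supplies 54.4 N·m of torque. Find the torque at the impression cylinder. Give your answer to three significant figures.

16.1 N·m

chain 44/34 = 1.2941 → τ = 54.4·1.2941·0.96 = 67.584 N·m
belt 4.4/3.6 = 1.2222 → τ = 67.584·1.2222·0.97 = 80.125 N·m
chain 45/14 = 3.2143 → τ = 80.125·3.2143·0.97 = 249.82 N·m
chain 16/149 = 0.10738 → τ = 249.82·0.10738·0.94 = 25.216 N·m
gear mesh 39/60 = 0.65 → τ = 25.216·0.65·0.98 = 16.063 N·m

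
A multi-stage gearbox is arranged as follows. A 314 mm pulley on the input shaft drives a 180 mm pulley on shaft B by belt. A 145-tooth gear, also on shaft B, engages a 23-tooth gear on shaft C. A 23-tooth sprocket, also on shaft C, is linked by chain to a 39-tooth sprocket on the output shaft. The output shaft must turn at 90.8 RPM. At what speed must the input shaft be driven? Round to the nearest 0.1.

Overall ratio R = 0.57325 × 0.15862 × 1.6957 = 0.15418.
Required input speed = output speed × R = 90.8 × 0.15418 = 14 RPM.

14.0 RPM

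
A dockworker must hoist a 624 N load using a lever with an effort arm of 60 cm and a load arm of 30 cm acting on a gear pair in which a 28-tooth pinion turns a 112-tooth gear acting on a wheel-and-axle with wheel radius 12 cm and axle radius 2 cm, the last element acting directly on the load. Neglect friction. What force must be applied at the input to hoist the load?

Lever MA = effort arm / load arm = 60/30 = 2.
Gear pair MA = 112/28 = 4.
Wheel-and-axle MA = R/r = 12/2 = 6.
Combined ideal MA = 2 × 4 × 6 = 48.
Effort = load / MA = 624 / 48 = 13 N.

13 N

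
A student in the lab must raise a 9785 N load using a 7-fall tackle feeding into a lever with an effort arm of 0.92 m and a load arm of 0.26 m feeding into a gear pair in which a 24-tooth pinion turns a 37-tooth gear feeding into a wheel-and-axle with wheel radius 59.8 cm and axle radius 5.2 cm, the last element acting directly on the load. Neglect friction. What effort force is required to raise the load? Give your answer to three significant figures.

Block-and-tackle MA = number of supporting rope parts = 7.
Lever MA = effort arm / load arm = 0.92/0.26 = 3.5385.
Gear pair MA = 37/24 = 1.5417.
Wheel-and-axle MA = R/r = 59.8/5.2 = 11.5.
Combined ideal MA = 7 × 3.5385 × 1.5417 × 11.5 = 439.14.
Effort = load / MA = 9785 / 439.14 = 22.282 N.

22.3 N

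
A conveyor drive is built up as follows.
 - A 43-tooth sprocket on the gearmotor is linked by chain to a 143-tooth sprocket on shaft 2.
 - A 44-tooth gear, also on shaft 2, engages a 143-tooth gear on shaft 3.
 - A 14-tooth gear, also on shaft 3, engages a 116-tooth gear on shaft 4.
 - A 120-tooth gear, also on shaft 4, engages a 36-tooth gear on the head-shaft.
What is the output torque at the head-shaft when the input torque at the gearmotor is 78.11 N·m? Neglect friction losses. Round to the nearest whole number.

2098 N·m

After the chain (143/43): 78.11 × 3.3256 = 259.76 N·m
After the gear mesh (143/44): 259.76 × 3.25 = 844.22 N·m
After the gear mesh (116/14): 844.22 × 8.2857 = 6995 N·m
After the gear mesh (36/120): 6995 × 0.3 = 2098.5 N·m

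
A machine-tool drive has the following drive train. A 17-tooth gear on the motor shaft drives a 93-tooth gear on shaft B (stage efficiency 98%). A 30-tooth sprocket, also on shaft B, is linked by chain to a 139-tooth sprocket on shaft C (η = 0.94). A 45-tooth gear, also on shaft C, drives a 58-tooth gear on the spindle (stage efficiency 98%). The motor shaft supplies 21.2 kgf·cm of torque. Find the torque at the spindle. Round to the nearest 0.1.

gear mesh 93/17 = 5.4706 → τ = 21.2·5.4706·0.98 = 113.66 kgf·cm
chain 139/30 = 4.6333 → τ = 113.66·4.6333·0.94 = 495.01 kgf·cm
gear mesh 58/45 = 1.2889 → τ = 495.01·1.2889·0.98 = 625.26 kgf·cm

625.3 kgf·cm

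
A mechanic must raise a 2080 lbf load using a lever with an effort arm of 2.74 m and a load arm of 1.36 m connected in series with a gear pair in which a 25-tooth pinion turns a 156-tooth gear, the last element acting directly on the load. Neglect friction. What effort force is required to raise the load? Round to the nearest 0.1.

Lever MA = effort arm / load arm = 2.74/1.36 = 2.0147.
Gear pair MA = 156/25 = 6.24.
Combined ideal MA = 2.0147 × 6.24 = 12.572.
Effort = load / MA = 2080 / 12.572 = 165.45 lbf.

165.5 lbf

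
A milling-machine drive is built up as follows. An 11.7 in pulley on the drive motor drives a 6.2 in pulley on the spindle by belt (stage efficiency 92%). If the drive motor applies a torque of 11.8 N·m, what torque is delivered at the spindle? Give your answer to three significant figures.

Belt: ratio = 6.2/11.7 = 0.52991; torque at the spindle = 11.8 × 0.52991 × 0.92 = 5.7528 N·m.

5.75 N·m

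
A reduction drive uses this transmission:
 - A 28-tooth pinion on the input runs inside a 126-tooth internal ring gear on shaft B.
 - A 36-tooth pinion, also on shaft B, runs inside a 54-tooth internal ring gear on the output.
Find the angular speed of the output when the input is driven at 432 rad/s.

64 rad/s

internal gear 126/28 = 4.5 → 432/4.5 = 96 rad/s
internal gear 54/36 = 1.5 → 96/1.5 = 64 rad/s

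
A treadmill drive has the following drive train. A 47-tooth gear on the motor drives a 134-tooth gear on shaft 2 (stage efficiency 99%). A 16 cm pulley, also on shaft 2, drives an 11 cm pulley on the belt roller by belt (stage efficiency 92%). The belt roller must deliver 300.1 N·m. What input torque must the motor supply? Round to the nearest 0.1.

Overall ratio R = 2.8511 × 0.6875 = 1.9601; overall efficiency η = 0.99 × 0.92 = 0.9108.
Input torque = output torque / (R × η) = 300.1 / (1.9601 × 0.9108) = 168.1 N·m.

168.1 N·m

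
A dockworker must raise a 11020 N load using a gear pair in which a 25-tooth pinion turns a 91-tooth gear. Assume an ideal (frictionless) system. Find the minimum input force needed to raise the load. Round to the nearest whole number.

3027 N

Gear pair MA = 91/25 = 3.64.
Effort = load / MA = 11020 / 3.64 = 3027.5 N.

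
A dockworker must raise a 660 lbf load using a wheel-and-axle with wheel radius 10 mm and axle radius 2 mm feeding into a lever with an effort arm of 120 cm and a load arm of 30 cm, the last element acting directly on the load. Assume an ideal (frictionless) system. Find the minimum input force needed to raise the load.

Wheel-and-axle MA = R/r = 10/2 = 5.
Lever MA = effort arm / load arm = 120/30 = 4.
Combined ideal MA = 5 × 4 = 20.
Effort = load / MA = 660 / 20 = 33 lbf.

33 lbf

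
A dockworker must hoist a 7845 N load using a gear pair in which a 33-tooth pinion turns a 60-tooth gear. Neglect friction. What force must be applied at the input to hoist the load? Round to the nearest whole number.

4315 N

Gear pair MA = 60/33 = 1.8182.
Effort = load / MA = 7845 / 1.8182 = 4314.8 N.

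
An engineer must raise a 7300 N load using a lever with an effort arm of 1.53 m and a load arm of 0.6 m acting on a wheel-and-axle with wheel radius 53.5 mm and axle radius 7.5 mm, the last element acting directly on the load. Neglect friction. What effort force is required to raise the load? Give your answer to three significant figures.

401 N

Lever MA = effort arm / load arm = 1.53/0.6 = 2.55.
Wheel-and-axle MA = R/r = 53.5/7.5 = 7.1333.
Combined ideal MA = 2.55 × 7.1333 = 18.19.
Effort = load / MA = 7300 / 18.19 = 401.32 N.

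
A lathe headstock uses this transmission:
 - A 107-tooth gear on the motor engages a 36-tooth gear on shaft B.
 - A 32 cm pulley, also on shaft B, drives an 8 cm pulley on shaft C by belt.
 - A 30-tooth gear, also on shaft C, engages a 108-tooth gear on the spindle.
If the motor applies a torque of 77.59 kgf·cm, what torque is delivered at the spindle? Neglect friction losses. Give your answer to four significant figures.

gear mesh 36/107 = 0.33645 → τ = 77.59·0.33645 = 26.105 kgf·cm
belt 8/32 = 0.25 → τ = 26.105·0.25 = 6.5263 kgf·cm
gear mesh 108/30 = 3.6 → τ = 6.5263·3.6 = 23.495 kgf·cm

23.49 kgf·cm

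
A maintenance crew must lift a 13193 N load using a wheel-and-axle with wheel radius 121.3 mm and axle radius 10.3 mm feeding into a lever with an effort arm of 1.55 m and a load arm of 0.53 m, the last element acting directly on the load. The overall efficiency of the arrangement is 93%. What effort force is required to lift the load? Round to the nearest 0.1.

411.9 N

Wheel-and-axle MA = R/r = 121.3/10.3 = 11.777.
Lever MA = effort arm / load arm = 1.55/0.53 = 2.9245.
Combined ideal MA = 11.777 × 2.9245 = 34.441.
Actual MA = 34.441 × 0.93 = 32.03.
Effort = load / actual MA = 13193 / 32.03 = 411.89 N.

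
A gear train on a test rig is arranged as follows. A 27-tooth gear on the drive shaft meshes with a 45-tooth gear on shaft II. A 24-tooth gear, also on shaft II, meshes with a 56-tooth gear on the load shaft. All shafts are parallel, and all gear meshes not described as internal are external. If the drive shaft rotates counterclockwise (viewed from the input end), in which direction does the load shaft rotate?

the drive shaft → shaft II: external mesh, 1 reversal → CW.
shaft II → the load shaft: external mesh, 1 reversal → CCW.
2 reversals in total — an even number — so the load shaft turns the same way as the drive shaft.

counterclockwise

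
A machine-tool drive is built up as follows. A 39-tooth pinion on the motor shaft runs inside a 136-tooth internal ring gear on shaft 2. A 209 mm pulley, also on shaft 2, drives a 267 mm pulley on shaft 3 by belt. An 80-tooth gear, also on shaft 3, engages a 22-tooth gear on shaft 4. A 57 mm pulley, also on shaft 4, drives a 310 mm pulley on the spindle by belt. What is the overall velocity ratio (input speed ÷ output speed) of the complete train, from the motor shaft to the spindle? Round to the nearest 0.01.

Each stage contributes driven/driver: internal gear 136/39 = 3.4872, belt 267/209 = 1.2775, gear mesh 22/80 = 0.275, belt 310/57 = 5.4386.
Overall: 3.4872 × 1.2775 × 0.275 × 5.4386 = 6.6628.

6.66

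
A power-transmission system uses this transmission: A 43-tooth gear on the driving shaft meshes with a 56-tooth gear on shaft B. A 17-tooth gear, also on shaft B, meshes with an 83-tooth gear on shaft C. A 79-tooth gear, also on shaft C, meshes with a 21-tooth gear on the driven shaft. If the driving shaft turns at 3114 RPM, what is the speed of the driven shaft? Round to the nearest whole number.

1842 RPM

the driving shaft → shaft B (gear mesh, 56/43): 3114 ÷ 1.3023 = 2391.1 RPM
shaft B → shaft C (gear mesh, 83/17): 2391.1 ÷ 4.8824 = 489.74 RPM
shaft C → the driven shaft (gear mesh, 21/79): 489.74 ÷ 0.26582 = 1842.4 RPM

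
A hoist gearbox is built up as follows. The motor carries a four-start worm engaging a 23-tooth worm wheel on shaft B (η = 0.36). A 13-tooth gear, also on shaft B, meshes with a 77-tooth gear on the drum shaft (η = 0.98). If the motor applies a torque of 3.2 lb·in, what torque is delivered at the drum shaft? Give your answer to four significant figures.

38.45 lb·in

Worm: ratio = 23/4 = 5.75; torque at shaft B = 3.2 × 5.75 × 0.36 = 6.624 lb·in.
Gear mesh: ratio = 77/13 = 5.9231; torque at the drum shaft = 6.624 × 5.9231 × 0.98 = 38.45 lb·in.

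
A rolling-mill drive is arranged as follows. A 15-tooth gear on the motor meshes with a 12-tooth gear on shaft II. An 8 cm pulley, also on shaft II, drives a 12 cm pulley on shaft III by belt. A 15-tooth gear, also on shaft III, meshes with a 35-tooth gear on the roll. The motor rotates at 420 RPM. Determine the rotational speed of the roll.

150 RPM

Gear mesh: ratio = 12/15 = 0.8, so shaft II turns at 420 / 0.8 = 525 RPM.
Belt: ratio = 12/8 = 1.5, so shaft III turns at 525 / 1.5 = 350 RPM.
Gear mesh: ratio = 35/15 = 2.3333, so the roll turns at 350 / 2.3333 = 150 RPM.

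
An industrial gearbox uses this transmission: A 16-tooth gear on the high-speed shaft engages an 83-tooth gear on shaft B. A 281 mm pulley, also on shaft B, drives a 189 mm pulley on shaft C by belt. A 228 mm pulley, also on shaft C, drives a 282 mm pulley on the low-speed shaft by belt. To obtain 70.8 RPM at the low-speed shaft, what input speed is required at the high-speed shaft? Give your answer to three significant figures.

306 RPM

Overall ratio R = 5.1875 × 0.6726 × 1.2368 = 4.3155.
Required input speed = output speed × R = 70.8 × 4.3155 = 305.54 RPM.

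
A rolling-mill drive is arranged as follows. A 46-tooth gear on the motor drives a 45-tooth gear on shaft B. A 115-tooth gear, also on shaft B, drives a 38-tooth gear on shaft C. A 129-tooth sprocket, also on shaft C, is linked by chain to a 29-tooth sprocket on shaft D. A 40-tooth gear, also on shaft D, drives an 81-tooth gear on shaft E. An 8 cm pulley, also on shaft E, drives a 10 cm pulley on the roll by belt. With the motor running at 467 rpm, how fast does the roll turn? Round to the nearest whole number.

the motor → shaft B (gear mesh, 45/46): 467 ÷ 0.97826 = 477.38 rpm
shaft B → shaft C (gear mesh, 38/115): 477.38 ÷ 0.33043 = 1444.7 rpm
shaft C → shaft D (chain, 29/129): 1444.7 ÷ 0.22481 = 6426.4 rpm
shaft D → shaft E (gear mesh, 81/40): 6426.4 ÷ 2.025 = 3173.5 rpm
shaft E → the roll (belt, 10/8): 3173.5 ÷ 1.25 = 2538.8 rpm

2539 rpm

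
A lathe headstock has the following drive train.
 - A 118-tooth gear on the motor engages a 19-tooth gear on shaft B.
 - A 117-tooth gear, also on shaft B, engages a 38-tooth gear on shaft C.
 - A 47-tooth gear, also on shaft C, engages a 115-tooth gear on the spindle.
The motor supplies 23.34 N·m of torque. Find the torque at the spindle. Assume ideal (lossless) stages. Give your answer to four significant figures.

gear mesh 19/118 = 0.16102 → τ = 23.34·0.16102 = 3.7581 N·m
gear mesh 38/117 = 0.32479 → τ = 3.7581·0.32479 = 1.2206 N·m
gear mesh 115/47 = 2.4468 → τ = 1.2206·2.4468 = 2.9866 N·m

2.987 N·m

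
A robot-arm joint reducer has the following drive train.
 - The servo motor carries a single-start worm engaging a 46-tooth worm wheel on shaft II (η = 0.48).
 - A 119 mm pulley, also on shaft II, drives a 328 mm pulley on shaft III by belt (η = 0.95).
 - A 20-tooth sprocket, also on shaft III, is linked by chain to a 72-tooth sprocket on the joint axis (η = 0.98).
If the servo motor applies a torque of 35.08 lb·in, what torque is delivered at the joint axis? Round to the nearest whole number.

After the worm (46/1): 35.08 × 46 × 0.48 = 774.57 lb·in
After the belt (328/119): 774.57 × 2.7563 × 0.95 = 2028.2 lb·in
After the chain (72/20): 2028.2 × 3.6 × 0.98 = 7155.5 lb·in

7155 lb·in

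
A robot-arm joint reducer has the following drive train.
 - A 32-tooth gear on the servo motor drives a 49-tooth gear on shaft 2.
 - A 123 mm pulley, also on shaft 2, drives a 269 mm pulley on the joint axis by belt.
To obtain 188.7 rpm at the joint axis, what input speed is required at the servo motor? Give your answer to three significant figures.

632 rpm

Overall ratio R = 1.5312 × 2.187 = 3.3488.
Required input speed = output speed × R = 188.7 × 3.3488 = 631.92 rpm.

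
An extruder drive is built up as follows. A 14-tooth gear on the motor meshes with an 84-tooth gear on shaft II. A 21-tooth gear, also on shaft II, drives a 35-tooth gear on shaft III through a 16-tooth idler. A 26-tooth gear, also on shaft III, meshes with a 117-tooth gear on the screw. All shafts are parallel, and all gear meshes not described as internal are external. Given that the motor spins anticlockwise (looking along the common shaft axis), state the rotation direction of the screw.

anticlockwise

the motor → shaft II: external mesh, 1 reversal → CW.
shaft II → shaft III: driver → idler → driven is 2 external meshes, 2 reversals → CW.
shaft III → the screw: external mesh, 1 reversal → CCW.
4 reversals in total — an even number — so the screw turns the same way as the motor.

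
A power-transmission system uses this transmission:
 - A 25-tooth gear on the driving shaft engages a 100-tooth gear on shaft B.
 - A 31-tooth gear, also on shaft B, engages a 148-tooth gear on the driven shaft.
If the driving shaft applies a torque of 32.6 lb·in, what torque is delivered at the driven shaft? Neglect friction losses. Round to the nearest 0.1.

gear mesh 100/25 = 4 → τ = 32.6·4 = 130.4 lb·in
gear mesh 148/31 = 4.7742 → τ = 130.4·4.7742 = 622.55 lb·in

622.6 lb·in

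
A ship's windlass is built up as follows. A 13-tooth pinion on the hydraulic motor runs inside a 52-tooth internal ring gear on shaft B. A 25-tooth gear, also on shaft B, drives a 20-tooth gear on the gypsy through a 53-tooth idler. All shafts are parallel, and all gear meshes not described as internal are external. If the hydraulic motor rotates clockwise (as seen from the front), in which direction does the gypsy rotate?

the hydraulic motor → shaft B: internal mesh, same direction → CW.
shaft B → the gypsy: driver → idler → driven is 2 external meshes, 2 reversals → CW.
2 reversals in total — an even number — so the gypsy turns the same way as the hydraulic motor.

clockwise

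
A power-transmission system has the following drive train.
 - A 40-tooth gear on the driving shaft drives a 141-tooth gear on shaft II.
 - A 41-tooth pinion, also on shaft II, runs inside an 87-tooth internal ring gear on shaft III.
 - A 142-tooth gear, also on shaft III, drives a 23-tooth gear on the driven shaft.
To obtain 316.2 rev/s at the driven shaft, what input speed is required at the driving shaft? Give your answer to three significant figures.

Overall ratio R = 3.525 × 2.122 × 0.16197 = 1.2115.
Required input speed = output speed × R = 316.2 × 1.2115 = 383.09 rev/s.

383 rev/s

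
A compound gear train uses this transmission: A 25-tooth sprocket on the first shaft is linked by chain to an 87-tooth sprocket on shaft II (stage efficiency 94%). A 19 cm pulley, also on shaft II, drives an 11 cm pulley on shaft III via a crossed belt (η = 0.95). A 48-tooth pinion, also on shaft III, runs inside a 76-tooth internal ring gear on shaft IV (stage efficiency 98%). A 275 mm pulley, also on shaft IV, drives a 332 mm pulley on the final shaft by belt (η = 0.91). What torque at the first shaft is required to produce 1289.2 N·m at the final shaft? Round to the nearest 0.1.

420.3 N·m

Overall ratio R = 3.48 × 0.57895 × 1.5833 × 1.2073 = 3.8512; overall efficiency η = 0.94 × 0.95 × 0.98 × 0.91 = 0.7964.
Input torque = output torque / (R × η) = 1289.2 / (3.8512 × 0.7964) = 420.34 N·m.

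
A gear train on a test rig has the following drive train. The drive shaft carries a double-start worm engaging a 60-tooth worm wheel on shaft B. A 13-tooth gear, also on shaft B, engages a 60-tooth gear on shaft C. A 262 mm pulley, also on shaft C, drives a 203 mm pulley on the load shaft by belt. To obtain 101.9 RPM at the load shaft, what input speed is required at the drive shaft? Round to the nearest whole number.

Overall ratio R = 30 × 4.6154 × 0.77481 = 107.28.
Required input speed = output speed × R = 101.9 × 107.28 = 10932 RPM.

10932 RPM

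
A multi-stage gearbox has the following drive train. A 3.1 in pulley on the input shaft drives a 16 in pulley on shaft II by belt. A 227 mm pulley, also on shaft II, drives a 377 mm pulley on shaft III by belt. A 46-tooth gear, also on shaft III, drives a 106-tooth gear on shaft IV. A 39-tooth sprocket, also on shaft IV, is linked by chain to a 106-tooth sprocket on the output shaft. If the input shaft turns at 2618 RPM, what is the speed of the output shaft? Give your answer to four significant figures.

48.76 RPM

belt 16/3.1 = 5.1613 → 2618/5.1613 = 507.24 RPM
belt 377/227 = 1.6608 → 507.24/1.6608 = 305.42 RPM
gear mesh 106/46 = 2.3043 → 305.42/2.3043 = 132.54 RPM
chain 106/39 = 2.7179 → 132.54/2.7179 = 48.765 RPM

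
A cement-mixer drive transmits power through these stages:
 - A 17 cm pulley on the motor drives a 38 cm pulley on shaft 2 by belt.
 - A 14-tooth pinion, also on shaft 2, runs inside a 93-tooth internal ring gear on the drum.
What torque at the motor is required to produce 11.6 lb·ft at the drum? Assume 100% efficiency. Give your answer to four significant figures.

Overall ratio R = 2.2353 × 6.6429 = 14.849.
Input torque = output torque / R = 11.6 / 14.849 = 0.78121 lb·ft.

0.7812 lb·ft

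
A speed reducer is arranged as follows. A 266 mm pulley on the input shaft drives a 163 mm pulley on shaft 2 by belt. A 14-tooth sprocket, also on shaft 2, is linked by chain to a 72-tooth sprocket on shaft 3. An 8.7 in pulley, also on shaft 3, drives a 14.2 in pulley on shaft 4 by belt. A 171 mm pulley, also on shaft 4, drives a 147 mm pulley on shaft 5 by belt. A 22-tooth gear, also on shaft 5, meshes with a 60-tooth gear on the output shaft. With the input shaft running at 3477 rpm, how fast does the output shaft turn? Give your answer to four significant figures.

288.3 rpm

the input shaft → shaft 2 (belt, 163/266): 3477 ÷ 0.61278 = 5674.1 rpm
shaft 2 → shaft 3 (chain, 72/14): 5674.1 ÷ 5.1429 = 1103.3 rpm
shaft 3 → shaft 4 (belt, 14.2/8.7): 1103.3 ÷ 1.6322 = 675.97 rpm
shaft 4 → shaft 5 (belt, 147/171): 675.97 ÷ 0.85965 = 786.33 rpm
shaft 5 → the output shaft (gear mesh, 60/22): 786.33 ÷ 2.7273 = 288.32 rpm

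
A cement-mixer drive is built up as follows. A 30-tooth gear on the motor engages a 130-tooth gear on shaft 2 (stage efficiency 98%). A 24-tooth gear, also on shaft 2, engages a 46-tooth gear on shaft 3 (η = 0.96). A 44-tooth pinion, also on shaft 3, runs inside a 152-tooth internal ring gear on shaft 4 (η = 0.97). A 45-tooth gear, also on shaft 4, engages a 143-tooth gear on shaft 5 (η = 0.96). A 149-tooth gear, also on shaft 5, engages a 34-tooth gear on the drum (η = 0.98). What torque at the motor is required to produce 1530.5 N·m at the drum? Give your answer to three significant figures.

85.7 N·m

Overall ratio R = 4.3333 × 1.9167 × 3.4545 × 3.1778 × 0.22819 = 20.805; overall efficiency η = 0.98 × 0.96 × 0.97 × 0.96 × 0.98 = 0.8586.
Input torque = output torque / (R × η) = 1530.5 / (20.805 × 0.8586) = 85.682 N·m.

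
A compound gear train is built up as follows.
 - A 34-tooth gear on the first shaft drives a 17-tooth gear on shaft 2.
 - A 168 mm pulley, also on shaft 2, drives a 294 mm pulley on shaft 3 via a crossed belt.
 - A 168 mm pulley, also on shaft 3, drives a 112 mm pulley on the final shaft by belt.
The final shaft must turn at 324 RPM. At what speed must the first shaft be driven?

189 RPM

Overall ratio R = 0.5 × 1.75 × 0.66667 = 0.58333.
Required input speed = output speed × R = 324 × 0.58333 = 189 RPM.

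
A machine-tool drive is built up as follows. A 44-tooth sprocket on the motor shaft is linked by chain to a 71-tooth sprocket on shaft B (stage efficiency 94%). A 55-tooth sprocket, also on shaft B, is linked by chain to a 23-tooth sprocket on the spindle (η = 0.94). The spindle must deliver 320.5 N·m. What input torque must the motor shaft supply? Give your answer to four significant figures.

537.5 N·m

Overall ratio R = 1.6136 × 0.41818 = 0.67479; overall efficiency η = 0.94 × 0.94 = 0.8836.
Input torque = output torque / (R × η) = 320.5 / (0.67479 × 0.8836) = 537.53 N·m.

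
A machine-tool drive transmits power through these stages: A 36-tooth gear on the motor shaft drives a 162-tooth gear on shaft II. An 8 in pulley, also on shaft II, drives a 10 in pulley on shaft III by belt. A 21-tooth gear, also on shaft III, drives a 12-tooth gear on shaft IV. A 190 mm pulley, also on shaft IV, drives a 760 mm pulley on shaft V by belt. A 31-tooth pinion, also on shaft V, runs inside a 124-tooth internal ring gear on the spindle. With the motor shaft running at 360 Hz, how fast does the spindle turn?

Gear mesh: ratio = 162/36 = 4.5, so shaft II turns at 360 / 4.5 = 80 Hz.
Belt: ratio = 10/8 = 1.25, so shaft III turns at 80 / 1.25 = 64 Hz.
Gear mesh: ratio = 12/21 = 0.57143, so shaft IV turns at 64 / 0.57143 = 112 Hz.
Belt: ratio = 760/190 = 4, so shaft V turns at 112 / 4 = 28 Hz.
Internal gear: ratio = 124/31 = 4, so the spindle turns at 28 / 4 = 7 Hz.

7 Hz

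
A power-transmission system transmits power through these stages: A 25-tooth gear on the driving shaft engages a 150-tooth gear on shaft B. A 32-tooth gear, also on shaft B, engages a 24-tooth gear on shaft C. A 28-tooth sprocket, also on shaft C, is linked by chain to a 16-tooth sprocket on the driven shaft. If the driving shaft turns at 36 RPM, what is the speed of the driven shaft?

14 RPM

the driving shaft → shaft B (gear mesh, 150/25): 36 ÷ 6 = 6 RPM
shaft B → shaft C (gear mesh, 24/32): 6 ÷ 0.75 = 8 RPM
shaft C → the driven shaft (chain, 16/28): 8 ÷ 0.57143 = 14 RPM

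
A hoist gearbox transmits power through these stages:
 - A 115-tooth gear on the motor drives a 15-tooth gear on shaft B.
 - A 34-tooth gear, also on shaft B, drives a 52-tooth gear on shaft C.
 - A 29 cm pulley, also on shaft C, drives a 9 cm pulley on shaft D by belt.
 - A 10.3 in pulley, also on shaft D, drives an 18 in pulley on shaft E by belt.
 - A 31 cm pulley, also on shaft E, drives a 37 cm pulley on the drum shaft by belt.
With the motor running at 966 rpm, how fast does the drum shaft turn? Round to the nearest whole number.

7481 rpm

the motor → shaft B (gear mesh, 15/115): 966 ÷ 0.13043 = 7406 rpm
shaft B → shaft C (gear mesh, 52/34): 7406 ÷ 1.5294 = 4842.4 rpm
shaft C → shaft D (belt, 9/29): 4842.4 ÷ 0.31034 = 15603 rpm
shaft D → shaft E (belt, 18/10.3): 15603 ÷ 1.7476 = 8928.5 rpm
shaft E → the drum shaft (belt, 37/31): 8928.5 ÷ 1.1935 = 7480.7 rpm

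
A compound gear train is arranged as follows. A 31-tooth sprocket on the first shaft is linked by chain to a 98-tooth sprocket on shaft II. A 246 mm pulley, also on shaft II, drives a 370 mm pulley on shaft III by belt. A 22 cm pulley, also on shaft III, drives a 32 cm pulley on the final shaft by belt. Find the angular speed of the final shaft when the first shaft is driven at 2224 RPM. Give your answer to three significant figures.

322 RPM

Chain: ratio = 98/31 = 3.1613, so shaft II turns at 2224 / 3.1613 = 703.51 RPM.
Belt: ratio = 370/246 = 1.5041, so shaft III turns at 703.51 / 1.5041 = 467.74 RPM.
Belt: ratio = 32/22 = 1.4545, so the final shaft turns at 467.74 / 1.4545 = 321.57 RPM.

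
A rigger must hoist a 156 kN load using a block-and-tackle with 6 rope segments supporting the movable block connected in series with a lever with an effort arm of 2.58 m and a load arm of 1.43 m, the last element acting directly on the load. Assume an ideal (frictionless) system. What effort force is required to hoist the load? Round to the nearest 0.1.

Block-and-tackle MA = number of supporting rope parts = 6.
Lever MA = effort arm / load arm = 2.58/1.43 = 1.8042.
Combined ideal MA = 6 × 1.8042 = 10.825.
Effort = load / MA = 156 / 10.825 = 14.411 kN.

14.4 kN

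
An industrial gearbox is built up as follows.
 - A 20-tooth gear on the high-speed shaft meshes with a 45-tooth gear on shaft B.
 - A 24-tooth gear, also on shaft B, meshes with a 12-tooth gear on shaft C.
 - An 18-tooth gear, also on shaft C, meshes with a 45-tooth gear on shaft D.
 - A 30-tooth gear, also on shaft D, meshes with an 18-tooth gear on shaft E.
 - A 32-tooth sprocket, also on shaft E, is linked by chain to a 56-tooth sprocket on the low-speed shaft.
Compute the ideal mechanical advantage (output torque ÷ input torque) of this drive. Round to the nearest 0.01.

2.95

Each stage contributes driven/driver: gear mesh 45/20 = 2.25, gear mesh 12/24 = 0.5, gear mesh 45/18 = 2.5, gear mesh 18/30 = 0.6, chain 56/32 = 1.75.
Overall: 2.25 × 0.5 × 2.5 × 0.6 × 1.75 = 2.9531.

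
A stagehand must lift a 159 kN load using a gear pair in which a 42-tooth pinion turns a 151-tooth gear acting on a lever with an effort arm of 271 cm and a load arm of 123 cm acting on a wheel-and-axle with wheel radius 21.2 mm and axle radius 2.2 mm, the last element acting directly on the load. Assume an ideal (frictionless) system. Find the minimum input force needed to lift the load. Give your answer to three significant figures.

Gear pair MA = 151/42 = 3.5952.
Lever MA = effort arm / load arm = 271/123 = 2.2033.
Wheel-and-axle MA = R/r = 21.2/2.2 = 9.6364.
Combined ideal MA = 3.5952 × 2.2033 × 9.6364 = 76.332.
Effort = load / MA = 159 / 76.332 = 2.083 kN.

2.08 kN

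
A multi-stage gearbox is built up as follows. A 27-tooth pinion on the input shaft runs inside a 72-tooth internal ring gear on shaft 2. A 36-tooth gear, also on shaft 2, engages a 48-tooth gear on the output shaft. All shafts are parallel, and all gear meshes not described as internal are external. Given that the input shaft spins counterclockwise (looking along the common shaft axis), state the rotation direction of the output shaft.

the input shaft → shaft 2: internal mesh, same direction → CCW.
shaft 2 → the output shaft: external mesh, 1 reversal → CW.
1 reversal in total — an odd number — so the output shaft turns opposite to the input shaft.

clockwise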